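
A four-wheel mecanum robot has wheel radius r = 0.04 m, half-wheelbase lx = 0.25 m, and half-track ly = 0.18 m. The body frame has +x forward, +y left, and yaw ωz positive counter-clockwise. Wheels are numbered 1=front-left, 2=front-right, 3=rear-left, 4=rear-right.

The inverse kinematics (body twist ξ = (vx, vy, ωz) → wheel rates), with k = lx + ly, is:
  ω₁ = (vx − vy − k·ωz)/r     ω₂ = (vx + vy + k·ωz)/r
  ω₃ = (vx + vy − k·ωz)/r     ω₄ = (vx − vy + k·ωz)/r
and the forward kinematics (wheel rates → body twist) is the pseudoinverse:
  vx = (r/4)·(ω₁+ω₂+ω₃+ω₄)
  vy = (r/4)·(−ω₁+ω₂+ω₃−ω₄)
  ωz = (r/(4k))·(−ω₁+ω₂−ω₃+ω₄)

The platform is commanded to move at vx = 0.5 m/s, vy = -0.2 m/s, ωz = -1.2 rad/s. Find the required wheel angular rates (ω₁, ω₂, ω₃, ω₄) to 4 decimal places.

k = lx + ly = 0.25 + 0.18 = 0.4300;  k·ωz = 0.4300·-1.2 = -0.5160
ω₁ (FL) = (vx − vy − k·ωz)/r = 1.2160/0.04 = 30.4000
ω₂ (FR) = (vx + vy + k·ωz)/r = -0.2160/0.04 = -5.4000
ω₃ (RL) = (vx + vy − k·ωz)/r = 0.8160/0.04 = 20.4000
ω₄ (RR) = (vx − vy + k·ωz)/r = 0.1840/0.04 = 4.6000

(30.4000, -5.4000, 20.4000, 4.6000)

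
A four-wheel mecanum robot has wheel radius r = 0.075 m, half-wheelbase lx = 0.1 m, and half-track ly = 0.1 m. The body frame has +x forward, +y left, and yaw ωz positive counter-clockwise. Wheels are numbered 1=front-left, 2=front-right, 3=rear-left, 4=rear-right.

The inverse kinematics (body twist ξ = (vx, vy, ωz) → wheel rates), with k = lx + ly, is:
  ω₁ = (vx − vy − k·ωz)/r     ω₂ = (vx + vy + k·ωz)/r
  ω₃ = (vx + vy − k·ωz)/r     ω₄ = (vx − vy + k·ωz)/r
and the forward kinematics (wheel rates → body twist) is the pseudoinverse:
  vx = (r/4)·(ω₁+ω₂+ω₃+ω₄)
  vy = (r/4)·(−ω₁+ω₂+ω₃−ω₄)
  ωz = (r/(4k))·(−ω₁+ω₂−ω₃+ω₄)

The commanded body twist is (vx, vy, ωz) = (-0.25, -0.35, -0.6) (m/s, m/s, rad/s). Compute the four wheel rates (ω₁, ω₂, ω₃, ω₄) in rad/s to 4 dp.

(2.9333, -9.6000, -6.4000, -0.2667)

k = lx + ly = 0.1 + 0.1 = 0.2000;  k·ωz = 0.2000·-0.6 = -0.1200
ω₁ (FL) = (vx − vy − k·ωz)/r = 0.2200/0.075 = 2.9333
ω₂ (FR) = (vx + vy + k·ωz)/r = -0.7200/0.075 = -9.6000
ω₃ (RL) = (vx + vy − k·ωz)/r = -0.4800/0.075 = -6.4000
ω₄ (RR) = (vx − vy + k·ωz)/r = -0.0200/0.075 = -0.2667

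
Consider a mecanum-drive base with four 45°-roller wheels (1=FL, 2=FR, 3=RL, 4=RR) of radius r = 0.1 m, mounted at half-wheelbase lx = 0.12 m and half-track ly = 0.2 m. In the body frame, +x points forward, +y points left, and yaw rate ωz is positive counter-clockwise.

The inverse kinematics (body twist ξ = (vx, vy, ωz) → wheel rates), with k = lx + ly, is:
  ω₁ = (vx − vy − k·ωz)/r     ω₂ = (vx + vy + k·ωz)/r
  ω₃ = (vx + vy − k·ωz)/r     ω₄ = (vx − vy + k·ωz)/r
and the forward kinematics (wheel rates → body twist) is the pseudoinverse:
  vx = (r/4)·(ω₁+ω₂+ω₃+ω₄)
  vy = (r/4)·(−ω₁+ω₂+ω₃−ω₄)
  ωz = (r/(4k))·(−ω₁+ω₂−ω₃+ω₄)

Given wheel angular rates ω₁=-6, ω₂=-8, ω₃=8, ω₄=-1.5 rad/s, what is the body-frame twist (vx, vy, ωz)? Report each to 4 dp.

(-0.1875, 0.1875, -0.8984)

k = lx + ly = 0.12 + 0.2 = 0.3200
ω₁+ω₂+ω₃+ω₄ = -7.5000  →  vx = (0.1/4)·-7.5000 = -0.1875
−ω₁+ω₂+ω₃−ω₄ = 7.5000  →  vy = (0.1/4)·7.5000 = 0.1875
−ω₁+ω₂−ω₃+ω₄ = -11.5000  →  ωz = (0.1/1.2800)·-11.5000 = -0.8984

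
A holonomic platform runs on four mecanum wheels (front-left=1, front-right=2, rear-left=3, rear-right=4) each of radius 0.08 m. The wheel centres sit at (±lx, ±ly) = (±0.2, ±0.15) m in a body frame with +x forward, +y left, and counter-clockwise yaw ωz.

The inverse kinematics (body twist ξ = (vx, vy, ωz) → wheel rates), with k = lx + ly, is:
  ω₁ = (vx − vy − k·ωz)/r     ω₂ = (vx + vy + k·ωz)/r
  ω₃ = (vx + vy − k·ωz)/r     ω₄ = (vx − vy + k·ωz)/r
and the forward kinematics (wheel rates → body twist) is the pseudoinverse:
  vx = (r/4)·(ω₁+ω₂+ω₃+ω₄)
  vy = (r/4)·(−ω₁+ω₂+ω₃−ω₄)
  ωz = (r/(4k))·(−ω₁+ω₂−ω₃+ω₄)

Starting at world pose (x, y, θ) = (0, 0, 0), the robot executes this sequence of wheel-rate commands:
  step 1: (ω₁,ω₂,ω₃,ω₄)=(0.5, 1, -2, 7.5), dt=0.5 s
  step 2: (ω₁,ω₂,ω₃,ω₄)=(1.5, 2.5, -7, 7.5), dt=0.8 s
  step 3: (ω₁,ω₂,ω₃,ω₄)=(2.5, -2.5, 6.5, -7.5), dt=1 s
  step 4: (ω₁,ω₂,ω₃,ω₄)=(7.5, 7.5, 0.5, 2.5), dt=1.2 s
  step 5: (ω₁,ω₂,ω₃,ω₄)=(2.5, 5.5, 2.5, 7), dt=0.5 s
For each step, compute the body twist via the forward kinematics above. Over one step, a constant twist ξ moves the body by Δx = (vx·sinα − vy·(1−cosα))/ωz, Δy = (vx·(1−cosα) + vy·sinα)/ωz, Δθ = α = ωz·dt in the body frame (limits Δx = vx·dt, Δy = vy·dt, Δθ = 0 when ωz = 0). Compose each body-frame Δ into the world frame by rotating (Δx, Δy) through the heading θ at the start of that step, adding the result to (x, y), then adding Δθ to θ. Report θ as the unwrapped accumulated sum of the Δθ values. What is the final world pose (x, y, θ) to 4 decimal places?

step 1: ξ=(vx,vy,ωz)=(0.1400, -0.1800, 0.5714), dt=0.5 → body Δ=(0.0818, -0.0788, 0.2857) → world pose (0.0818, -0.0788, 0.2857)
step 2: ξ=(vx,vy,ωz)=(0.0900, -0.2700, 0.8857), dt=0.8 → body Δ=(0.1395, -0.1739, 0.7086) → world pose (0.2647, -0.2064, 0.9943)
step 3: ξ=(vx,vy,ωz)=(-0.0200, 0.1800, -1.0857), dt=1.0 → body Δ=(0.0722, 0.1565, -1.0857) → world pose (0.1728, -0.0606, -0.0914)
step 4: ξ=(vx,vy,ωz)=(0.3600, -0.0400, 0.1143), dt=1.2 → body Δ=(0.4339, -0.0183, 0.1371) → world pose (0.6033, -0.1184, 0.0457)
step 5: ξ=(vx,vy,ωz)=(0.3500, -0.0300, 0.4286), dt=0.5 → body Δ=(0.1753, 0.0038, 0.2143) → world pose (0.7782, -0.1066, 0.2600)

(0.7782, -0.1066, 0.2600)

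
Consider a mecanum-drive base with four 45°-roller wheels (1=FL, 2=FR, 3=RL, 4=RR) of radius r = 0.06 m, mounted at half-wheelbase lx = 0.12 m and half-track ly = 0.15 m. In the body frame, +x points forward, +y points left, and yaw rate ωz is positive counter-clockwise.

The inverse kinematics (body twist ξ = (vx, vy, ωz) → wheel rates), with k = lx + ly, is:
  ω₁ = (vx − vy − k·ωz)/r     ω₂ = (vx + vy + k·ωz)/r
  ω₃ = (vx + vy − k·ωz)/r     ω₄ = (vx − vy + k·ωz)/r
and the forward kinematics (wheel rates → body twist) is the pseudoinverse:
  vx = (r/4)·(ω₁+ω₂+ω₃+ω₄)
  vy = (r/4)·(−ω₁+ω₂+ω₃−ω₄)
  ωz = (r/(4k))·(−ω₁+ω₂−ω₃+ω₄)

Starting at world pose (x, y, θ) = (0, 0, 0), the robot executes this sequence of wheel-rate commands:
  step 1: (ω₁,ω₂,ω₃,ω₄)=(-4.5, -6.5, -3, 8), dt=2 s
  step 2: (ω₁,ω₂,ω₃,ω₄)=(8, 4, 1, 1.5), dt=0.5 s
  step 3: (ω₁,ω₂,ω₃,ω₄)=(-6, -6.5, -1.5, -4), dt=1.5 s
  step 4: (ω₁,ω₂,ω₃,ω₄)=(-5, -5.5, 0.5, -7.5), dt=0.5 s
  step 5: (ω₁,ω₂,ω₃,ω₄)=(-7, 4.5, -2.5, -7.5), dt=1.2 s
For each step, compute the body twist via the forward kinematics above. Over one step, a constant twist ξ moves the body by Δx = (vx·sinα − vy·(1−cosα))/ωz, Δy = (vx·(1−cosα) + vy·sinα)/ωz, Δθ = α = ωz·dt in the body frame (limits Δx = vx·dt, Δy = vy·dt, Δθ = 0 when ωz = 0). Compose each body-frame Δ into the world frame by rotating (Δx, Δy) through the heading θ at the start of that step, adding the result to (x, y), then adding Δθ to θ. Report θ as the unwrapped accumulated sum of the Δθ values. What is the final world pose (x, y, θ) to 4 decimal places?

(-0.6965, -0.5065, 0.8500)

step 1: ξ=(vx,vy,ωz)=(-0.0900, -0.1950, 0.5000), dt=2.0 → body Δ=(0.0278, -0.4109, 1.0000) → world pose (0.0278, -0.4109, 1.0000)
step 2: ξ=(vx,vy,ωz)=(0.2175, -0.0675, -0.1944), dt=0.5 → body Δ=(0.1069, -0.0390, -0.0972) → world pose (0.1184, -0.3420, 0.9028)
step 3: ξ=(vx,vy,ωz)=(-0.2700, 0.0300, -0.1667), dt=1.5 → body Δ=(-0.3952, 0.0949, -0.2500) → world pose (-0.2009, -0.5935, 0.6528)
step 4: ξ=(vx,vy,ωz)=(-0.2625, 0.1125, -0.4722), dt=0.5 → body Δ=(-0.1234, 0.0712, -0.2361) → world pose (-0.3422, -0.6119, 0.4167)
step 5: ξ=(vx,vy,ωz)=(-0.1875, 0.2475, 0.3611), dt=1.2 → body Δ=(-0.2814, 0.2398, 0.4333) → world pose (-0.6965, -0.5065, 0.8500)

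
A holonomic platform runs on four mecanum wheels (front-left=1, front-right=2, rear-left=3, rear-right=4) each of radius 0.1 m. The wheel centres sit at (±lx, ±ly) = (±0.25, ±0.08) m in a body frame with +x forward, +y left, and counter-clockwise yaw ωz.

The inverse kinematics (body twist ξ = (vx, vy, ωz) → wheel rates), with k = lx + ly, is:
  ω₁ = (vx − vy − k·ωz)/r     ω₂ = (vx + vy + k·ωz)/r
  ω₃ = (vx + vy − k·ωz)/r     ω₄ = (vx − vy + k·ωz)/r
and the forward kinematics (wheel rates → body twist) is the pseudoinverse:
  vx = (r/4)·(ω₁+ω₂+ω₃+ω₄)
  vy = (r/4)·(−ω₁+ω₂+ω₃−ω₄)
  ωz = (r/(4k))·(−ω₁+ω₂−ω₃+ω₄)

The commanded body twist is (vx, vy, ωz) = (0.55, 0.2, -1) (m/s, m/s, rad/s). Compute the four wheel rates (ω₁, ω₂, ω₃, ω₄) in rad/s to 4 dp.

k = lx + ly = 0.25 + 0.08 = 0.3300;  k·ωz = 0.3300·-1 = -0.3300
ω₁ (FL) = (vx − vy − k·ωz)/r = 0.6800/0.1 = 6.8000
ω₂ (FR) = (vx + vy + k·ωz)/r = 0.4200/0.1 = 4.2000
ω₃ (RL) = (vx + vy − k·ωz)/r = 1.0800/0.1 = 10.8000
ω₄ (RR) = (vx − vy + k·ωz)/r = 0.0200/0.1 = 0.2000

(6.8000, 4.2000, 10.8000, 0.2000)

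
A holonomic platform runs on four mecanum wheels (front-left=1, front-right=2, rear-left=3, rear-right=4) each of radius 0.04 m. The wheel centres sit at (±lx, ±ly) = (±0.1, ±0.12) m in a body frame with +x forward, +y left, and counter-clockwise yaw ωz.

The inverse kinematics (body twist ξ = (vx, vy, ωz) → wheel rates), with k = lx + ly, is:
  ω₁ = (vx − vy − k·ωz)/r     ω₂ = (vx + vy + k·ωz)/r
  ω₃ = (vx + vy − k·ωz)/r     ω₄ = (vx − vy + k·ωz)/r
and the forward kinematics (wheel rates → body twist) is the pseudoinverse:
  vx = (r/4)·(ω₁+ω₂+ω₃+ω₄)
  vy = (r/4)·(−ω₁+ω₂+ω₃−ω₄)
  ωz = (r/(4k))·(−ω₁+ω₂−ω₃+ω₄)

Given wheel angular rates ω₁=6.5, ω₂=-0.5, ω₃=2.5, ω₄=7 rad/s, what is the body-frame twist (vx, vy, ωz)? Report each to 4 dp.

k = lx + ly = 0.1 + 0.12 = 0.2200
ω₁+ω₂+ω₃+ω₄ = 15.5000  →  vx = (0.04/4)·15.5000 = 0.1550
−ω₁+ω₂+ω₃−ω₄ = -11.5000  →  vy = (0.04/4)·-11.5000 = -0.1150
−ω₁+ω₂−ω₃+ω₄ = -2.5000  →  ωz = (0.04/0.8800)·-2.5000 = -0.1136

(0.1550, -0.1150, -0.1136)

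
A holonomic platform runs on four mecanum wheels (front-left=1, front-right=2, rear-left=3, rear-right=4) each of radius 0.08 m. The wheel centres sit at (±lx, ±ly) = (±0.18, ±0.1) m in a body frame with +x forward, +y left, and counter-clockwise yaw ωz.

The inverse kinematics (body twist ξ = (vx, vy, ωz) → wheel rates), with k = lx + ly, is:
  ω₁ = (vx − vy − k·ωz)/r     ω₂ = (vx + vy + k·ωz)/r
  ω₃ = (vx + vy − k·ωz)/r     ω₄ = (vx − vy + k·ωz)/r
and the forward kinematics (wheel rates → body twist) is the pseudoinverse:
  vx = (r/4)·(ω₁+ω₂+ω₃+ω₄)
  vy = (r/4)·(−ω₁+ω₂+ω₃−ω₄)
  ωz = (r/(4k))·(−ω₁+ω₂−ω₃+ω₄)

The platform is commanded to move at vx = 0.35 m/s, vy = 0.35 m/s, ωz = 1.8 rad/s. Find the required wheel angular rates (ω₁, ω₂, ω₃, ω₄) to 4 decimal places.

k = lx + ly = 0.18 + 0.1 = 0.2800;  k·ωz = 0.2800·1.8 = 0.5040
ω₁ (FL) = (vx − vy − k·ωz)/r = -0.5040/0.08 = -6.3000
ω₂ (FR) = (vx + vy + k·ωz)/r = 1.2040/0.08 = 15.0500
ω₃ (RL) = (vx + vy − k·ωz)/r = 0.1960/0.08 = 2.4500
ω₄ (RR) = (vx − vy + k·ωz)/r = 0.5040/0.08 = 6.3000

(-6.3000, 15.0500, 2.4500, 6.3000)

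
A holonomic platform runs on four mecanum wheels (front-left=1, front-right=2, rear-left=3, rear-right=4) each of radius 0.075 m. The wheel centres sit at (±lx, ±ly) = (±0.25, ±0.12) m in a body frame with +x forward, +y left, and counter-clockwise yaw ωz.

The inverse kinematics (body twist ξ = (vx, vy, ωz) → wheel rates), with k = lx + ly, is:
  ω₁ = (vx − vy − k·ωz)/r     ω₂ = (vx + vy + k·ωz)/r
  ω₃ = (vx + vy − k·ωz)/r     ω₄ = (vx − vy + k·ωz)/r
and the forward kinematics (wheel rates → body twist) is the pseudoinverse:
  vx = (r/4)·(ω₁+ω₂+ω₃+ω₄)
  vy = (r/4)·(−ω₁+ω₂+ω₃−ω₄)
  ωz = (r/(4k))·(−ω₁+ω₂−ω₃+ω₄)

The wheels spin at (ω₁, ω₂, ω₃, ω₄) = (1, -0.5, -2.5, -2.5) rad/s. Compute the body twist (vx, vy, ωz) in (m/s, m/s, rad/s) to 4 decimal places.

(-0.0844, -0.0281, -0.0760)

k = lx + ly = 0.25 + 0.12 = 0.3700
ω₁+ω₂+ω₃+ω₄ = -4.5000  →  vx = (0.075/4)·-4.5000 = -0.0844
−ω₁+ω₂+ω₃−ω₄ = -1.5000  →  vy = (0.075/4)·-1.5000 = -0.0281
−ω₁+ω₂−ω₃+ω₄ = -1.5000  →  ωz = (0.075/1.4800)·-1.5000 = -0.0760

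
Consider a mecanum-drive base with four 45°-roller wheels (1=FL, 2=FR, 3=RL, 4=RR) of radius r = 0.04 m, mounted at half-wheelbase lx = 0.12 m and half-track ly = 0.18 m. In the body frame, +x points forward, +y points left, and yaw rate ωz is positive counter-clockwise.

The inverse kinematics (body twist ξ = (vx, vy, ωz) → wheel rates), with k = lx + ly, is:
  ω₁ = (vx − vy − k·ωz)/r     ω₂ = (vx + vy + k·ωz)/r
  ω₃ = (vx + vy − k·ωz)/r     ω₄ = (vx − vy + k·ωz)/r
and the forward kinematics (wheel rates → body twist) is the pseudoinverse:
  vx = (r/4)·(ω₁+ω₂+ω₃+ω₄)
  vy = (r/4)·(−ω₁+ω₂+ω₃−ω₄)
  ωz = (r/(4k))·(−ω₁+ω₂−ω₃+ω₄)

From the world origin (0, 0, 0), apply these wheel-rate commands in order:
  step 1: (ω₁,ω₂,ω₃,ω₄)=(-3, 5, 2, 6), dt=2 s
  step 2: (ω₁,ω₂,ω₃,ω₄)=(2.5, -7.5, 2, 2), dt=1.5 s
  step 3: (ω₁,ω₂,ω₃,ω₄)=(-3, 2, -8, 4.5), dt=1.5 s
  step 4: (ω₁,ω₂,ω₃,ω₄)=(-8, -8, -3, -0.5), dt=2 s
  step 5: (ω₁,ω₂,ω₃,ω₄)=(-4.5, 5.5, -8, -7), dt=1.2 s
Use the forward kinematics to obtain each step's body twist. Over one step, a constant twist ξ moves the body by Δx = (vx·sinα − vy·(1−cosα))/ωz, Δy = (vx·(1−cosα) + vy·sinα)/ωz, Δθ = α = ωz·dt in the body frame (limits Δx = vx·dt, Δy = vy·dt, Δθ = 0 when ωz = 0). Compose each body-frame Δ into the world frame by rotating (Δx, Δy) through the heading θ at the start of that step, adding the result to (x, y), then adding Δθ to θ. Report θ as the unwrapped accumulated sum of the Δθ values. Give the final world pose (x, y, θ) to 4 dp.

(0.0579, -0.6630, 1.7817)

step 1: ξ=(vx,vy,ωz)=(0.1000, 0.0400, 0.4000), dt=2.0 → body Δ=(0.1490, 0.1476, 0.8000) → world pose (0.1490, 0.1476, 0.8000)
step 2: ξ=(vx,vy,ωz)=(-0.0100, -0.1000, -0.3333), dt=1.5 → body Δ=(-0.0511, -0.1402, -0.5000) → world pose (0.2139, 0.0132, 0.3000)
step 3: ξ=(vx,vy,ωz)=(-0.0450, -0.0750, 0.5833), dt=1.5 → body Δ=(-0.0131, -0.1264, 0.8750) → world pose (0.2388, -0.1113, 1.1750)
step 4: ξ=(vx,vy,ωz)=(-0.1950, -0.0250, 0.0833), dt=2.0 → body Δ=(-0.3840, -0.0822, 0.1667) → world pose (0.1666, -0.4974, 1.3417)
step 5: ξ=(vx,vy,ωz)=(-0.1400, 0.0900, 0.3667), dt=1.2 → body Δ=(-0.1860, 0.0682, 0.4400) → world pose (0.0579, -0.6630, 1.7817)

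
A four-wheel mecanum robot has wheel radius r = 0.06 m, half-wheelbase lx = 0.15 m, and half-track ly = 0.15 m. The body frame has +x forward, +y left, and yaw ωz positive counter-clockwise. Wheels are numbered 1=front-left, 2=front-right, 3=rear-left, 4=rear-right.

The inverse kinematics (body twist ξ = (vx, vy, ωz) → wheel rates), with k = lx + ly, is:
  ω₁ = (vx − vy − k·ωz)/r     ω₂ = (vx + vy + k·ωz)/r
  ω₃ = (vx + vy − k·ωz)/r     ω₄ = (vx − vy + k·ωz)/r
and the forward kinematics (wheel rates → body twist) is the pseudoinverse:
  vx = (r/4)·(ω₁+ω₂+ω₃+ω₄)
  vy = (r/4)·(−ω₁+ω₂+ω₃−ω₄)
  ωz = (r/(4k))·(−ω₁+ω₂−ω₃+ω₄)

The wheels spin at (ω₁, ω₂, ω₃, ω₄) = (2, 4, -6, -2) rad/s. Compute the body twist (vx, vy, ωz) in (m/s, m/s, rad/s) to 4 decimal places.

(-0.0300, -0.0300, 0.3000)

k = lx + ly = 0.15 + 0.15 = 0.3000
ω₁+ω₂+ω₃+ω₄ = -2.0000  →  vx = (0.06/4)·-2.0000 = -0.0300
−ω₁+ω₂+ω₃−ω₄ = -2.0000  →  vy = (0.06/4)·-2.0000 = -0.0300
−ω₁+ω₂−ω₃+ω₄ = 6.0000  →  ωz = (0.06/1.2000)·6.0000 = 0.3000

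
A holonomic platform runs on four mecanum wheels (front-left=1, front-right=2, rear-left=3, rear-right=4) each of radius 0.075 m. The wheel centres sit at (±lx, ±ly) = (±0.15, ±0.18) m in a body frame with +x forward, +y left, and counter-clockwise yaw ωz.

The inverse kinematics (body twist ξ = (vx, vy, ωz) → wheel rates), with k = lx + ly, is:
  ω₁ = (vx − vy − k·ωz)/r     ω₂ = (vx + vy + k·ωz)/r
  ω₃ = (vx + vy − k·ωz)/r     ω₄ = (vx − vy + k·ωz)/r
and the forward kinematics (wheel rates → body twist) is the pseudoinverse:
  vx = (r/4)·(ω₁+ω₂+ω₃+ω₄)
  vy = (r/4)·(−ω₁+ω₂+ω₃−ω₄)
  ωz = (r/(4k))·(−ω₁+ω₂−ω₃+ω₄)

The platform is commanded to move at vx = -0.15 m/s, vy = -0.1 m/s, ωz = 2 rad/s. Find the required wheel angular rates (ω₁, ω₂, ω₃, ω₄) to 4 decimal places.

k = lx + ly = 0.15 + 0.18 = 0.3300;  k·ωz = 0.3300·2 = 0.6600
ω₁ (FL) = (vx − vy − k·ωz)/r = -0.7100/0.075 = -9.4667
ω₂ (FR) = (vx + vy + k·ωz)/r = 0.4100/0.075 = 5.4667
ω₃ (RL) = (vx + vy − k·ωz)/r = -0.9100/0.075 = -12.1333
ω₄ (RR) = (vx − vy + k·ωz)/r = 0.6100/0.075 = 8.1333

(-9.4667, 5.4667, -12.1333, 8.1333)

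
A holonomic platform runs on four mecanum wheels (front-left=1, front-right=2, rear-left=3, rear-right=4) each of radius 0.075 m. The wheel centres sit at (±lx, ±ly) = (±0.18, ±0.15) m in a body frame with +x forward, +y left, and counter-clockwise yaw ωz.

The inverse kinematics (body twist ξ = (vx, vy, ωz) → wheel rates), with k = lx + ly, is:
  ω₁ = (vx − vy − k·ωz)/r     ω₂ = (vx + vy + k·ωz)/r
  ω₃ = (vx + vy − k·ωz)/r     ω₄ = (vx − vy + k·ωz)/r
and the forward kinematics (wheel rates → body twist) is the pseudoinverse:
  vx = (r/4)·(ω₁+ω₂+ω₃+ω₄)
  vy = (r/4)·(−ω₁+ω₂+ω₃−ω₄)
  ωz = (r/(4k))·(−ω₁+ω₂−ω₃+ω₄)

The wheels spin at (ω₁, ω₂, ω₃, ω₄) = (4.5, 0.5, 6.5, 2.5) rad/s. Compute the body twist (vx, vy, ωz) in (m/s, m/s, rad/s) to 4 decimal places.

k = lx + ly = 0.18 + 0.15 = 0.3300
ω₁+ω₂+ω₃+ω₄ = 14.0000  →  vx = (0.075/4)·14.0000 = 0.2625
−ω₁+ω₂+ω₃−ω₄ = 0.0000  →  vy = (0.075/4)·0.0000 = 0.0000
−ω₁+ω₂−ω₃+ω₄ = -8.0000  →  ωz = (0.075/1.3200)·-8.0000 = -0.4545

(0.2625, 0.0000, -0.4545)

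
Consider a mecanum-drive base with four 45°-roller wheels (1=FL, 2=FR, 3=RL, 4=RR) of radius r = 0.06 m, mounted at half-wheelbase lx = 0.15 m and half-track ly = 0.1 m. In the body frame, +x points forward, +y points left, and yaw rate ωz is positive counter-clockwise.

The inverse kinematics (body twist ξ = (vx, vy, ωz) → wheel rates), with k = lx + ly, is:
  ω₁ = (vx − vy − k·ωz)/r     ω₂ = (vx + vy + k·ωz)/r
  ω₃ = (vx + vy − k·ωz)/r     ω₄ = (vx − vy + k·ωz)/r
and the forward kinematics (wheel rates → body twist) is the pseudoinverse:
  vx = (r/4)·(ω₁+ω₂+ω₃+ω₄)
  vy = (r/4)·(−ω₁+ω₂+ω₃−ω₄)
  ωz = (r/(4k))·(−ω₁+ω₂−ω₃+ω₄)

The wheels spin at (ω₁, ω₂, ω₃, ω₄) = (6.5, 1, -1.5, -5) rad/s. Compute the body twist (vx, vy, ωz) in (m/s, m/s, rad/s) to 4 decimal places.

(0.0150, -0.0300, -0.5400)

k = lx + ly = 0.15 + 0.1 = 0.2500
ω₁+ω₂+ω₃+ω₄ = 1.0000  →  vx = (0.06/4)·1.0000 = 0.0150
−ω₁+ω₂+ω₃−ω₄ = -2.0000  →  vy = (0.06/4)·-2.0000 = -0.0300
−ω₁+ω₂−ω₃+ω₄ = -9.0000  →  ωz = (0.06/1.0000)·-9.0000 = -0.5400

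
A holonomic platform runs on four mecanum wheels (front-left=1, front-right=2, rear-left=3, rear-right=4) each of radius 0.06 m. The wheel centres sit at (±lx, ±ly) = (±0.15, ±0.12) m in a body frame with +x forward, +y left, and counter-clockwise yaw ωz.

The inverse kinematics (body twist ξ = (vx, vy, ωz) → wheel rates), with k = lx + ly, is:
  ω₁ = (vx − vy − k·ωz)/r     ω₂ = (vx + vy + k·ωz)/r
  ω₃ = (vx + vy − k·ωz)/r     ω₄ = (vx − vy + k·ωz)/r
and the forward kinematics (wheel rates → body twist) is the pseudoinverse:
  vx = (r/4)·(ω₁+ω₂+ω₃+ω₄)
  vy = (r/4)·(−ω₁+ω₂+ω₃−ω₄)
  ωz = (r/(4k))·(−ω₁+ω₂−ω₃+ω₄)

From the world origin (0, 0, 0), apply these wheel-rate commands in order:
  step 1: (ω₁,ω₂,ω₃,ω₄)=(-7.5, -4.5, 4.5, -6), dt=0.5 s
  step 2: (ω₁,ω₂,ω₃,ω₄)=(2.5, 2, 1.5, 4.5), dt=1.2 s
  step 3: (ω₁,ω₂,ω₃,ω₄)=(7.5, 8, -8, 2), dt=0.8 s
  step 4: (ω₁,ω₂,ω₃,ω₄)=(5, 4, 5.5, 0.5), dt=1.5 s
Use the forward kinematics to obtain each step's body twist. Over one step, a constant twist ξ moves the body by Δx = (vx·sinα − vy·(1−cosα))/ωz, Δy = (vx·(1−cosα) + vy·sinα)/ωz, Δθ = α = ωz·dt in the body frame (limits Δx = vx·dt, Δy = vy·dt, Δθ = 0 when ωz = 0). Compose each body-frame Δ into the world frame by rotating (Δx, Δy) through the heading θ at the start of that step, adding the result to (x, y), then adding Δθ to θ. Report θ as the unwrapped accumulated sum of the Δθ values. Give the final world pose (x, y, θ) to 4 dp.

(0.5353, 0.0815, -0.0750)

step 1: ξ=(vx,vy,ωz)=(-0.2025, 0.2025, -0.4167), dt=0.5 → body Δ=(-0.0900, 0.1110, -0.2083) → world pose (-0.0900, 0.1110, -0.2083)
step 2: ξ=(vx,vy,ωz)=(0.1575, -0.0525, 0.1389), dt=1.2 → body Δ=(0.1934, -0.0470, 0.1667) → world pose (0.0895, 0.0251, -0.0417)
step 3: ξ=(vx,vy,ωz)=(0.1425, -0.1425, 0.5833), dt=0.8 → body Δ=(0.1360, -0.0838, 0.4667) → world pose (0.2219, -0.0643, 0.4250)
step 4: ξ=(vx,vy,ωz)=(0.2250, 0.0600, -0.3333), dt=1.5 → body Δ=(0.3456, 0.0037, -0.5000) → world pose (0.5353, 0.0815, -0.0750)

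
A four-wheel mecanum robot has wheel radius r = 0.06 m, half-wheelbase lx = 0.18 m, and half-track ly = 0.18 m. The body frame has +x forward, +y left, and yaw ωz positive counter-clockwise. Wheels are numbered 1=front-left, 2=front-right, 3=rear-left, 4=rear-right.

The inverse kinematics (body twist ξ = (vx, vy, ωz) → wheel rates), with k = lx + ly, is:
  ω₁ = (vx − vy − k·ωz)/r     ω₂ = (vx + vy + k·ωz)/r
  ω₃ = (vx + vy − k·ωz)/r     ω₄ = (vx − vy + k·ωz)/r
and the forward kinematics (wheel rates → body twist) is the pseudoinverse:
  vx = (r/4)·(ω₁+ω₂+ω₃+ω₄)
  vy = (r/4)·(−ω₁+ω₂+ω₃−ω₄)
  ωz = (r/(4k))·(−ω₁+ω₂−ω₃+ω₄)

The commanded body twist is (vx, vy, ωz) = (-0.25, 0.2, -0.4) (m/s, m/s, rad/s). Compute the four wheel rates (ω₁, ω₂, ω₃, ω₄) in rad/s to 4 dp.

(-5.1000, -3.2333, 1.5667, -9.9000)

k = lx + ly = 0.18 + 0.18 = 0.3600;  k·ωz = 0.3600·-0.4 = -0.1440
ω₁ (FL) = (vx − vy − k·ωz)/r = -0.3060/0.06 = -5.1000
ω₂ (FR) = (vx + vy + k·ωz)/r = -0.1940/0.06 = -3.2333
ω₃ (RL) = (vx + vy − k·ωz)/r = 0.0940/0.06 = 1.5667
ω₄ (RR) = (vx − vy + k·ωz)/r = -0.5940/0.06 = -9.9000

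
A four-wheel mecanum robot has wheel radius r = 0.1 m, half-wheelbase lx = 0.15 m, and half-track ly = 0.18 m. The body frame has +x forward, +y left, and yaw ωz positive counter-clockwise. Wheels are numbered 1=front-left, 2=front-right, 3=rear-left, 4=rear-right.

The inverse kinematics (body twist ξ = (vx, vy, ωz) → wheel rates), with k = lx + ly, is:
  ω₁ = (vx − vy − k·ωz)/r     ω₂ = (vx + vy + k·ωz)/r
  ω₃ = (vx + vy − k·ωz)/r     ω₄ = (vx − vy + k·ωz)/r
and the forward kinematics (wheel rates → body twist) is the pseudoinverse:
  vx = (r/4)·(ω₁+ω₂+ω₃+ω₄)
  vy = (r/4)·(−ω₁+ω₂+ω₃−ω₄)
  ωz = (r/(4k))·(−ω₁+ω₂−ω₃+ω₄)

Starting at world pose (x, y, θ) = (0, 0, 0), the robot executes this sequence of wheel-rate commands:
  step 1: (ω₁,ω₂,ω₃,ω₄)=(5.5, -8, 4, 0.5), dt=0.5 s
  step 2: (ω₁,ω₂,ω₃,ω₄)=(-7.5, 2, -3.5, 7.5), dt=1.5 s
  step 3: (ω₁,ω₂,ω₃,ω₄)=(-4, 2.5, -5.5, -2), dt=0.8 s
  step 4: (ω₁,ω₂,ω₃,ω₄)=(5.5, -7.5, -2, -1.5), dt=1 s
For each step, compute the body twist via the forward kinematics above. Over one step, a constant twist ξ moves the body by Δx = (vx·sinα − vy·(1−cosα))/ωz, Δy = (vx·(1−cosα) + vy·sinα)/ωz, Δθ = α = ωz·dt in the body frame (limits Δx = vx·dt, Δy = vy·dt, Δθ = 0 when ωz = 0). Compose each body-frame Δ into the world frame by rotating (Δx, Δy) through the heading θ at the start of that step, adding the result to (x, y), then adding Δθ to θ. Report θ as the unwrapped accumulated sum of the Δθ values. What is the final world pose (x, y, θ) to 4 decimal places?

(0.3335, -0.4197, 1.3447)

step 1: ξ=(vx,vy,ωz)=(0.0500, -0.2500, -1.2879), dt=0.5 → body Δ=(-0.0156, -0.1243, -0.6439) → world pose (-0.0156, -0.1243, -0.6439)
step 2: ξ=(vx,vy,ωz)=(-0.0375, -0.0375, 1.5530), dt=1.5 → body Δ=(0.0232, -0.0583, 2.3295) → world pose (-0.0320, -0.1849, 1.6856)
step 3: ξ=(vx,vy,ωz)=(-0.2250, 0.0750, 0.7576), dt=0.8 → body Δ=(-0.1868, 0.0035, 0.6061) → world pose (-0.0140, -0.3709, 2.2917)
step 4: ξ=(vx,vy,ωz)=(-0.1375, -0.3375, -0.9470), dt=1.0 → body Δ=(-0.2661, -0.2289, -0.9470) → world pose (0.3335, -0.4197, 1.3447)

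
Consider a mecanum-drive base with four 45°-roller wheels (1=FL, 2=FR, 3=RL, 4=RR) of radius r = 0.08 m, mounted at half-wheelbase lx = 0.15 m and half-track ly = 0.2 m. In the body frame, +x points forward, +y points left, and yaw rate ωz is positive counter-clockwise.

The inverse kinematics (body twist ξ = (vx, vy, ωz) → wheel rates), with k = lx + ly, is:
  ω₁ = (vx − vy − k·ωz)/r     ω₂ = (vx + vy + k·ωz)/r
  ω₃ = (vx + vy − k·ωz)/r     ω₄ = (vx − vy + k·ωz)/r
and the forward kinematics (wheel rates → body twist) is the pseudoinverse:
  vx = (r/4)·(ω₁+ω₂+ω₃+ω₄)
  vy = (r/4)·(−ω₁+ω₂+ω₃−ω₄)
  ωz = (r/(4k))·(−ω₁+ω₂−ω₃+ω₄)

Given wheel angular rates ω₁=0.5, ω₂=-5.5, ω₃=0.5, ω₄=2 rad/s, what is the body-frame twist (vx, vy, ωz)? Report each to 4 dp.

(-0.0500, -0.1500, -0.2571)

k = lx + ly = 0.15 + 0.2 = 0.3500
ω₁+ω₂+ω₃+ω₄ = -2.5000  →  vx = (0.08/4)·-2.5000 = -0.0500
−ω₁+ω₂+ω₃−ω₄ = -7.5000  →  vy = (0.08/4)·-7.5000 = -0.1500
−ω₁+ω₂−ω₃+ω₄ = -4.5000  →  ωz = (0.08/1.4000)·-4.5000 = -0.2571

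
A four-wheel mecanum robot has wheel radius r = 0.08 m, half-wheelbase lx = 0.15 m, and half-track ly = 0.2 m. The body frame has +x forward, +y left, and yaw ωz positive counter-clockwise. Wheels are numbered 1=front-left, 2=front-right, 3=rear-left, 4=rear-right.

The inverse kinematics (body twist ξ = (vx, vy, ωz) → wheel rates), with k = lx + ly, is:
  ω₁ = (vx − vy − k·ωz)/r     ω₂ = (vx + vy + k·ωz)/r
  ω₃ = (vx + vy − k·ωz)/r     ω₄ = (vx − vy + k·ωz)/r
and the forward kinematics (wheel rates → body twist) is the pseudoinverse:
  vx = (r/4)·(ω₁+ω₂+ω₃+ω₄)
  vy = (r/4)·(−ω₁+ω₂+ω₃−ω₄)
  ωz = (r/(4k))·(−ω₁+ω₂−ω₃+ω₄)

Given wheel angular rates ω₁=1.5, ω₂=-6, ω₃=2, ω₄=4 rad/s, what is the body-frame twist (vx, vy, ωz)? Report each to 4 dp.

(0.0300, -0.1900, -0.3143)

k = lx + ly = 0.15 + 0.2 = 0.3500
ω₁+ω₂+ω₃+ω₄ = 1.5000  →  vx = (0.08/4)·1.5000 = 0.0300
−ω₁+ω₂+ω₃−ω₄ = -9.5000  →  vy = (0.08/4)·-9.5000 = -0.1900
−ω₁+ω₂−ω₃+ω₄ = -5.5000  →  ωz = (0.08/1.4000)·-5.5000 = -0.3143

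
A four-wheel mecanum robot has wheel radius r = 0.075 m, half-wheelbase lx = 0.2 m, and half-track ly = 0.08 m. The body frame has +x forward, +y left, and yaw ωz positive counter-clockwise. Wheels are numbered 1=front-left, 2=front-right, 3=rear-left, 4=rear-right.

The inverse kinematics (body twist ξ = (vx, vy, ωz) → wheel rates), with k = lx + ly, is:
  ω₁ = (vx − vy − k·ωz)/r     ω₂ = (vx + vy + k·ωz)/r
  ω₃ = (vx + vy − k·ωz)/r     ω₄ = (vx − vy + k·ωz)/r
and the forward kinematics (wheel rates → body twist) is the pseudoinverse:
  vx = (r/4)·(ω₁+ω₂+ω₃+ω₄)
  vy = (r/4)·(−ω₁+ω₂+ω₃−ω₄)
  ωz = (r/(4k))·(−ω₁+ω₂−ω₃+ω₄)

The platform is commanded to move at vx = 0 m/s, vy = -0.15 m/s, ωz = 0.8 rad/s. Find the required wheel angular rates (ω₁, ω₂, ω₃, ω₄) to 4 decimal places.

(-0.9867, 0.9867, -4.9867, 4.9867)

k = lx + ly = 0.2 + 0.08 = 0.2800;  k·ωz = 0.2800·0.8 = 0.2240
ω₁ (FL) = (vx − vy − k·ωz)/r = -0.0740/0.075 = -0.9867
ω₂ (FR) = (vx + vy + k·ωz)/r = 0.0740/0.075 = 0.9867
ω₃ (RL) = (vx + vy − k·ωz)/r = -0.3740/0.075 = -4.9867
ω₄ (RR) = (vx − vy + k·ωz)/r = 0.3740/0.075 = 4.9867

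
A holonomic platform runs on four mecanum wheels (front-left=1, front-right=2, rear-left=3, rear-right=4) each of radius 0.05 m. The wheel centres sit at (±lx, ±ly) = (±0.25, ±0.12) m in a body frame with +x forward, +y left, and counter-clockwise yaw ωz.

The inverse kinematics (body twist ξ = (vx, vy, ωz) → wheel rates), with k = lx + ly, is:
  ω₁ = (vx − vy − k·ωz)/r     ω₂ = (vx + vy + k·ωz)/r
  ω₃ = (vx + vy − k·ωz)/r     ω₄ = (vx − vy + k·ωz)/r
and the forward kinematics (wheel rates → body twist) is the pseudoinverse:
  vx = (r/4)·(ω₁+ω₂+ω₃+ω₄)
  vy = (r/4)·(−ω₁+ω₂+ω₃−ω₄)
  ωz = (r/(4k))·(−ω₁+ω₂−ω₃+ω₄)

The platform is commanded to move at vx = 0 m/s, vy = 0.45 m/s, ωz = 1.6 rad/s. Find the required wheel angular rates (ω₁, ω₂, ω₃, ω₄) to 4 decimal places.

k = lx + ly = 0.25 + 0.12 = 0.3700;  k·ωz = 0.3700·1.6 = 0.5920
ω₁ (FL) = (vx − vy − k·ωz)/r = -1.0420/0.05 = -20.8400
ω₂ (FR) = (vx + vy + k·ωz)/r = 1.0420/0.05 = 20.8400
ω₃ (RL) = (vx + vy − k·ωz)/r = -0.1420/0.05 = -2.8400
ω₄ (RR) = (vx − vy + k·ωz)/r = 0.1420/0.05 = 2.8400

(-20.8400, 20.8400, -2.8400, 2.8400)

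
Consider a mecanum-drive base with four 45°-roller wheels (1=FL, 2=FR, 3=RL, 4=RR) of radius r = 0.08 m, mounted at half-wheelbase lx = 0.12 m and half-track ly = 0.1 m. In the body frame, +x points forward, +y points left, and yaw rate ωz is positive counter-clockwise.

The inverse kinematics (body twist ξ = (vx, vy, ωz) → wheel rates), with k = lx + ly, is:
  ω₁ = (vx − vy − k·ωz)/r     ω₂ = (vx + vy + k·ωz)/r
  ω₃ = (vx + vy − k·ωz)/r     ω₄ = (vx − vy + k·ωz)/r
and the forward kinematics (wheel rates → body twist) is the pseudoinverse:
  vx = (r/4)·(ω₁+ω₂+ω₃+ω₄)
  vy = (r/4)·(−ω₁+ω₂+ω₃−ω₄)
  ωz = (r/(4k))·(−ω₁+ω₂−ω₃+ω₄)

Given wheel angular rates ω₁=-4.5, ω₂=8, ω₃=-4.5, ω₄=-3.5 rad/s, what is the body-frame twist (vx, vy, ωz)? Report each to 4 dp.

k = lx + ly = 0.12 + 0.1 = 0.2200
ω₁+ω₂+ω₃+ω₄ = -4.5000  →  vx = (0.08/4)·-4.5000 = -0.0900
−ω₁+ω₂+ω₃−ω₄ = 11.5000  →  vy = (0.08/4)·11.5000 = 0.2300
−ω₁+ω₂−ω₃+ω₄ = 13.5000  →  ωz = (0.08/0.8800)·13.5000 = 1.2273

(-0.0900, 0.2300, 1.2273)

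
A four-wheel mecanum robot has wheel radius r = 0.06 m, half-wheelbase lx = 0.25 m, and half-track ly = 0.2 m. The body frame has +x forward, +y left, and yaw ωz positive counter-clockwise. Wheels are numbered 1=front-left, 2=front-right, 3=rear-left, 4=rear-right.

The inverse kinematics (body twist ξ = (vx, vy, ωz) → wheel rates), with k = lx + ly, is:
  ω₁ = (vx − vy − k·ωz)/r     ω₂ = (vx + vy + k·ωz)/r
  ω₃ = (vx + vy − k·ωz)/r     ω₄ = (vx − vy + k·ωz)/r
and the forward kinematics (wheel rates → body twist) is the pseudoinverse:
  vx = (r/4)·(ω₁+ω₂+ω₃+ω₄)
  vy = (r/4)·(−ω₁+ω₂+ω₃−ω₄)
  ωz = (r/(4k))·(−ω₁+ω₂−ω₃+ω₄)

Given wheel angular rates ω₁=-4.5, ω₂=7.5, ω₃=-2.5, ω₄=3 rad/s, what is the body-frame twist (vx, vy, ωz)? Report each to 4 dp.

k = lx + ly = 0.25 + 0.2 = 0.4500
ω₁+ω₂+ω₃+ω₄ = 3.5000  →  vx = (0.06/4)·3.5000 = 0.0525
−ω₁+ω₂+ω₃−ω₄ = 6.5000  →  vy = (0.06/4)·6.5000 = 0.0975
−ω₁+ω₂−ω₃+ω₄ = 17.5000  →  ωz = (0.06/1.8000)·17.5000 = 0.5833

(0.0525, 0.0975, 0.5833)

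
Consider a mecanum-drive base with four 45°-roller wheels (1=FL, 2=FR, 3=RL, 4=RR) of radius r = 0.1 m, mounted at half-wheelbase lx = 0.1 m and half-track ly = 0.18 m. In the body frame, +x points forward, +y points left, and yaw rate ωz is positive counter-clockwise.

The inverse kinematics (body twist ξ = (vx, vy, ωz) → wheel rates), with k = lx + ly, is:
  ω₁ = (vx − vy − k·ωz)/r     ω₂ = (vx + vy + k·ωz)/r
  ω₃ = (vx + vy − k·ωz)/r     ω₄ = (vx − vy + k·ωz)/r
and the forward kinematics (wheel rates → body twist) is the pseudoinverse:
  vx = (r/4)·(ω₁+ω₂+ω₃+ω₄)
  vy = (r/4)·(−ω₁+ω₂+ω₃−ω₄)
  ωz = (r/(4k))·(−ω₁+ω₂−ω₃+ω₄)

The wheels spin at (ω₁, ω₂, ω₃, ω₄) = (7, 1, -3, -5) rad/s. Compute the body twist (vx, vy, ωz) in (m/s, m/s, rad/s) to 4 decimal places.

k = lx + ly = 0.1 + 0.18 = 0.2800
ω₁+ω₂+ω₃+ω₄ = 0.0000  →  vx = (0.1/4)·0.0000 = 0.0000
−ω₁+ω₂+ω₃−ω₄ = -4.0000  →  vy = (0.1/4)·-4.0000 = -0.1000
−ω₁+ω₂−ω₃+ω₄ = -8.0000  →  ωz = (0.1/1.1200)·-8.0000 = -0.7143

(0.0000, -0.1000, -0.7143)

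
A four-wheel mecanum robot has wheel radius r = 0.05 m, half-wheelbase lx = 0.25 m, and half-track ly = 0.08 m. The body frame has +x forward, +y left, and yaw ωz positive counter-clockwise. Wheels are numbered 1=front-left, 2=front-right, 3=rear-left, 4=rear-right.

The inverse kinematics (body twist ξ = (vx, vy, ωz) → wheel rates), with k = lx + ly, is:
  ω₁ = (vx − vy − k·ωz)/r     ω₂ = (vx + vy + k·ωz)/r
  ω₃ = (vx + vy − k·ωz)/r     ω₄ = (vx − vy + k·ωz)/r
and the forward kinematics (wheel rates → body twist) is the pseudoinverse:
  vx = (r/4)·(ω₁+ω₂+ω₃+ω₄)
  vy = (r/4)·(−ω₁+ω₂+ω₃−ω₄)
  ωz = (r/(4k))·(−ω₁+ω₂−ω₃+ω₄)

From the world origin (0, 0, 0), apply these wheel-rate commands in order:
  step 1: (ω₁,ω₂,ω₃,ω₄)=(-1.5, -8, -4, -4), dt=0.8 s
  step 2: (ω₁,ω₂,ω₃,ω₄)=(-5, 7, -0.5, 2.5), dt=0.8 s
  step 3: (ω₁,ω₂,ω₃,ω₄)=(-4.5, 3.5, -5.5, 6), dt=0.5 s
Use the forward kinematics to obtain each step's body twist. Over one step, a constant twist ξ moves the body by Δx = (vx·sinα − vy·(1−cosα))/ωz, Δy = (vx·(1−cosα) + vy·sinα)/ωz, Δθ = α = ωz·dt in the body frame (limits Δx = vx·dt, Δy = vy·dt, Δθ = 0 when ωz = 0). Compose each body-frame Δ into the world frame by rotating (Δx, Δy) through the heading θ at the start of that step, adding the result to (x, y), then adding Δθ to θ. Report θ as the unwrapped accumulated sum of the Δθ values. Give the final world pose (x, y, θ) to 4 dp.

step 1: ξ=(vx,vy,ωz)=(-0.2188, -0.0813, -0.2462), dt=0.8 → body Δ=(-0.1803, -0.0474, -0.1970) → world pose (-0.1803, -0.0474, -0.1970)
step 2: ξ=(vx,vy,ωz)=(0.0500, 0.1125, 0.5682), dt=0.8 → body Δ=(0.0185, 0.0959, 0.4545) → world pose (-0.1433, 0.0430, 0.2576)
step 3: ξ=(vx,vy,ωz)=(-0.0062, -0.0438, 0.7386), dt=0.5 → body Δ=(0.0009, -0.0220, 0.3693) → world pose (-0.1368, 0.0220, 0.6269)

(-0.1368, 0.0220, 0.6269)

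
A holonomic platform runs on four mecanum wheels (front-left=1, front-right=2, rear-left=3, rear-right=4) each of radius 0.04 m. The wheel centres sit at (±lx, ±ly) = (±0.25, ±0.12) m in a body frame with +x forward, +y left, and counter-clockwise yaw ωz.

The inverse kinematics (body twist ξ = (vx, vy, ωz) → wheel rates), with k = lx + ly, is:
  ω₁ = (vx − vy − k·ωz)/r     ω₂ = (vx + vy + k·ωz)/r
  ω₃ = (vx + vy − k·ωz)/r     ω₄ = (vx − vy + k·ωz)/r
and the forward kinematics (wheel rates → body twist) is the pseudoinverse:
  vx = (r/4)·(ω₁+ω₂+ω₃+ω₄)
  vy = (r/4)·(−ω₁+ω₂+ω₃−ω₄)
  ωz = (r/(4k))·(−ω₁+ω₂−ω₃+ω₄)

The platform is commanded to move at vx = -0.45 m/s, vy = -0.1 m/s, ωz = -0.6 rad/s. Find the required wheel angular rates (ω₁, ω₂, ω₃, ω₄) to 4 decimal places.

(-3.2000, -19.3000, -8.2000, -14.3000)

k = lx + ly = 0.25 + 0.12 = 0.3700;  k·ωz = 0.3700·-0.6 = -0.2220
ω₁ (FL) = (vx − vy − k·ωz)/r = -0.1280/0.04 = -3.2000
ω₂ (FR) = (vx + vy + k·ωz)/r = -0.7720/0.04 = -19.3000
ω₃ (RL) = (vx + vy − k·ωz)/r = -0.3280/0.04 = -8.2000
ω₄ (RR) = (vx − vy + k·ωz)/r = -0.5720/0.04 = -14.3000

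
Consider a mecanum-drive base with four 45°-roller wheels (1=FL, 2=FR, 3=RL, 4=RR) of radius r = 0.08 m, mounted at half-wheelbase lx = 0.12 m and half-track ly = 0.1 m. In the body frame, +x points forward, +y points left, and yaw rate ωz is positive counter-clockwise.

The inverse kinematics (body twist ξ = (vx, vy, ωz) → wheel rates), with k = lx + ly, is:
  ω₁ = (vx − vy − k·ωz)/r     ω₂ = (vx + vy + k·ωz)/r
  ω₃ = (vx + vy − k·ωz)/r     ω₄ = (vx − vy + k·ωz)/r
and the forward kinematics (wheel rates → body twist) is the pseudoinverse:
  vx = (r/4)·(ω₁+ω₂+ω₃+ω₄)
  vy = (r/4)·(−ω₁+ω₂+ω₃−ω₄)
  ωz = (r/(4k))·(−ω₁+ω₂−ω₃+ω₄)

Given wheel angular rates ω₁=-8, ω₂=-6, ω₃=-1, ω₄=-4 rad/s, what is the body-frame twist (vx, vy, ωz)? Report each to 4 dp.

(-0.3800, 0.1000, -0.0909)

k = lx + ly = 0.12 + 0.1 = 0.2200
ω₁+ω₂+ω₃+ω₄ = -19.0000  →  vx = (0.08/4)·-19.0000 = -0.3800
−ω₁+ω₂+ω₃−ω₄ = 5.0000  →  vy = (0.08/4)·5.0000 = 0.1000
−ω₁+ω₂−ω₃+ω₄ = -1.0000  →  ωz = (0.08/0.8800)·-1.0000 = -0.0909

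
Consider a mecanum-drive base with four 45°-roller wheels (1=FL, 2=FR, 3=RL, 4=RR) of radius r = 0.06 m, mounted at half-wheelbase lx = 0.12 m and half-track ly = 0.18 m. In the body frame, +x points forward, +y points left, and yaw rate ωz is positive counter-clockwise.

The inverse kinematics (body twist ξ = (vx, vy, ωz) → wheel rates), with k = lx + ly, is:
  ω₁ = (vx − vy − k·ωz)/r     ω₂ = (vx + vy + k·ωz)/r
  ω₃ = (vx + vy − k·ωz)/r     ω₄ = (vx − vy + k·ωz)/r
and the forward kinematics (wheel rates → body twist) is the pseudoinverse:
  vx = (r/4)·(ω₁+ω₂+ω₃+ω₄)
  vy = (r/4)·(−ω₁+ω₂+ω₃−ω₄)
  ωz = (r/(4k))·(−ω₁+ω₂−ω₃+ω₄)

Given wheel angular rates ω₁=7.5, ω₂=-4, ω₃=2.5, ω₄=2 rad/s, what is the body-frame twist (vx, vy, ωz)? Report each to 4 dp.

k = lx + ly = 0.12 + 0.18 = 0.3000
ω₁+ω₂+ω₃+ω₄ = 8.0000  →  vx = (0.06/4)·8.0000 = 0.1200
−ω₁+ω₂+ω₃−ω₄ = -11.0000  →  vy = (0.06/4)·-11.0000 = -0.1650
−ω₁+ω₂−ω₃+ω₄ = -12.0000  →  ωz = (0.06/1.2000)·-12.0000 = -0.6000

(0.1200, -0.1650, -0.6000)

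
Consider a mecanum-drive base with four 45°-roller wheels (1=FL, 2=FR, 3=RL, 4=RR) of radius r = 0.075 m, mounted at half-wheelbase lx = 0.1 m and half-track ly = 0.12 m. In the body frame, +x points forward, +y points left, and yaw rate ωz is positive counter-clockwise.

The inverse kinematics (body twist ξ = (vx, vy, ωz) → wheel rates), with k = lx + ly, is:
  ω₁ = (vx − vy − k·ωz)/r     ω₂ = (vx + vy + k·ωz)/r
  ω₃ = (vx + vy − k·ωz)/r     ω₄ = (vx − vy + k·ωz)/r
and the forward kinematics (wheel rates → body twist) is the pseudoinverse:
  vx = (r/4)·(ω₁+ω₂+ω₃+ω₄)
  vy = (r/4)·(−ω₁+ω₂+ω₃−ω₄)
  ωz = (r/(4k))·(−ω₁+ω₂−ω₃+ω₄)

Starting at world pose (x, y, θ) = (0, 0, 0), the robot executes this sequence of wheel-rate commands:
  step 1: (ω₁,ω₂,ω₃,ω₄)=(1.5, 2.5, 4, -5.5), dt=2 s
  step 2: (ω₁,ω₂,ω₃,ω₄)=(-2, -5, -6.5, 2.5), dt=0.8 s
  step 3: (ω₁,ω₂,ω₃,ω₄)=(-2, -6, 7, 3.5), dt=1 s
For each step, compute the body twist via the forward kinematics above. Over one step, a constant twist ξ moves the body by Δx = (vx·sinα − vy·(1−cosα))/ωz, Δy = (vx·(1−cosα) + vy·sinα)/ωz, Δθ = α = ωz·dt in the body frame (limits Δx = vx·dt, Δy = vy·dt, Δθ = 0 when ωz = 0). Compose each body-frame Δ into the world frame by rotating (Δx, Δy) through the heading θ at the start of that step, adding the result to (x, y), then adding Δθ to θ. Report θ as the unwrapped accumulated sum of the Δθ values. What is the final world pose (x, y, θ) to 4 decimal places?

step 1: ξ=(vx,vy,ωz)=(0.0469, 0.1969, -0.7244), dt=2.0 → body Δ=(0.3029, 0.2129, -1.4489) → world pose (0.3029, 0.2129, -1.4489)
step 2: ξ=(vx,vy,ωz)=(-0.2062, -0.2250, 0.5114), dt=0.8 → body Δ=(-0.1241, -0.2083, 0.4091) → world pose (0.0811, 0.3108, -1.0398)
step 3: ξ=(vx,vy,ωz)=(0.0469, -0.0094, -0.6392), dt=1.0 → body Δ=(0.0409, -0.0232, -0.6392) → world pose (0.0817, 0.2638, -1.6790)

(0.0817, 0.2638, -1.6790)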